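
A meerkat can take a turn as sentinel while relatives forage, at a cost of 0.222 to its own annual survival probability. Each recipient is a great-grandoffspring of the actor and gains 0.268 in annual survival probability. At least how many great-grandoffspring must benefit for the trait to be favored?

r to a great-grandoffspring = 0.125 (three parent–offspring links: r = (1/2)^3 = 1/8).
Hamilton's rule: n·r·B > C  ⇒  n > C/(r·B) = 0.222/(0.125·0.268) = 6.627.
The smallest integer exceeding 6.627 is 7.

7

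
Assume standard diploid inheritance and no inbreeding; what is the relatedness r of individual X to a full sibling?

0.5

Each parent–offspring link contributes a factor of 1/2, and independent paths through distinct common ancestors add.
Full sibs share both parents — two paths of length 2: r = 2·(1/2)^2 = 1/2.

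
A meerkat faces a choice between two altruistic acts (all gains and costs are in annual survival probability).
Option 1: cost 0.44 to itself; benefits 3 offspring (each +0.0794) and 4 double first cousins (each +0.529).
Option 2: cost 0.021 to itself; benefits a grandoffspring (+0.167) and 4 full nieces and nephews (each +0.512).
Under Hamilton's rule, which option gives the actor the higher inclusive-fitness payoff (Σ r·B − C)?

Option 1: r to an offspring = 0.5.
Option 1: r to a double first cousin = 0.25.
Option 1: Σ r·B − C = (3·0.5·0.0794 + 4·0.25·0.529) − 0.44 = 0.2081.
Option 2: r to a grandoffspring = 0.25.
Option 2: r to a full niece or nephew = 0.25.
Option 2: Σ r·B − C = (1·0.25·0.167 + 4·0.25·0.512) − 0.021 = 0.53275.
Option 2 has the higher net inclusive-fitness payoff.

Option 2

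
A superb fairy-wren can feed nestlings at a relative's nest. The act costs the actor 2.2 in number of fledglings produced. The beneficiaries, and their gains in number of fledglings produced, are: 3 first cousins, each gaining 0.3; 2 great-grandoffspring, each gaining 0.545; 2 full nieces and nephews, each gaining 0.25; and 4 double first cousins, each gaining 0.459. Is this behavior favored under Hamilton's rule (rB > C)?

Hamilton's rule: the trait is favored when the sum of r·B over every recipient exceeds the actor's cost C.
r to a first cousin = 0.125 (first cousins share one grandparent pair — two paths of length 4: r = 2·(1/2)^4 = 1/8).
r to a great-grandoffspring = 1/8 (three parent–offspring links: r = (1/2)^3 = 1/8).
r to a full niece or nephew = 0.25 (full aunt/uncle↔niece/nephew: two paths of length 3 through the shared grandparent pair: r = 2·(1/2)^3 = 1/4).
r to a double first cousin = 1/4 (double first cousins share both grandparent pairs — four paths of length 4: r = 4·(1/2)^4 = 1/4).
Summing one r·B term per recipient: 3·0.125·0.3 + 2·0.125·0.545 + 2·0.25·0.25 + 4·0.25·0.459 = 0.83275.
0.83275 < 2.2: the indirect benefit is less than the cost.

No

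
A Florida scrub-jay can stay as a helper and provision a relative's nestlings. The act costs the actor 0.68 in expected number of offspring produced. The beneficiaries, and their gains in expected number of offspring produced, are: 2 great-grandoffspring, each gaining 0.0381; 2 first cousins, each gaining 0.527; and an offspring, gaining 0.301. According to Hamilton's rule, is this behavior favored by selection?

No

Hamilton's rule: the trait is favored when the sum of r·B over every recipient exceeds the actor's cost C.
r to a great-grandoffspring = 0.125 (three parent–offspring links: r = (1/2)^3 = 1/8).
r to a first cousin = 0.125 (first cousins share one grandparent pair — two paths of length 4: r = 2·(1/2)^4 = 1/8).
r to an offspring = 0.5 (one parent–offspring link: r = (1/2)^1 = 1/2).
Summing one r·B term per recipient: 2·0.125·0.0381 + 2·0.125·0.527 + 1·0.5·0.301 = 0.291775.
0.291775 < 0.68: the indirect benefit is less than the cost.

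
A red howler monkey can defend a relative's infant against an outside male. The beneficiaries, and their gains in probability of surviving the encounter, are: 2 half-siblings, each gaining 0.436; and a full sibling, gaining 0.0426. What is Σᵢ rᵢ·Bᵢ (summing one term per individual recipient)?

0.2393

r to a half-sibling = 0.25 (half-sibs share one parent — one path of length 2: r = (1/2)^2 = 1/4).
r to a full sibling = 1/2 (full sibs share both parents — two paths of length 2: r = 2·(1/2)^2 = 1/2).
Summing one r·B term per recipient: 2·0.25·0.436 + 1·0.5·0.0426 = 0.2393.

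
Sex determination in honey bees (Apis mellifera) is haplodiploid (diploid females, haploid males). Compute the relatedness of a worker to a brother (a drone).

0.25

Her haploid brother carries none of their father's genes and a random half of their mother's genome; that half matches the maternal half of her own genome with probability 1/2: r = 1/2 · 1/2 = 1/4.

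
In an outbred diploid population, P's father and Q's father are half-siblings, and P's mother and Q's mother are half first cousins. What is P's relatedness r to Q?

0.078125

Relatedness sums over independent paths through distinct common ancestors.
P and Q are related in two ways: half first cousins through their fathers (r = 1/16) and half second cousins through their mothers (r = 1/64).
r = 1/16 + 1/64 = 5/64 = 0.078125.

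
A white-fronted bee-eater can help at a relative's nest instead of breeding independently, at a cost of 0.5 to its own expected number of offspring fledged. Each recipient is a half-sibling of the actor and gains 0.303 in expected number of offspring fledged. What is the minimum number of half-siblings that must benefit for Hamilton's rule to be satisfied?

7

r to a half-sibling = 0.25 (half-sibs share one parent — one path of length 2: r = (1/2)^2 = 1/4).
Hamilton's rule: n·r·B > C  ⇒  n > C/(r·B) = 0.5/(0.25·0.303) = 6.601.
The smallest integer exceeding 6.601 is 7.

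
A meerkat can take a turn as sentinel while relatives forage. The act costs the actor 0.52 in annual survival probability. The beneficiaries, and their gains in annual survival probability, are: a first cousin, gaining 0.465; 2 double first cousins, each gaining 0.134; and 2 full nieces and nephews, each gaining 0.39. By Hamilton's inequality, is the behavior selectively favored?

No

Hamilton's rule: the trait is favored when the sum of r·B over every recipient exceeds the actor's cost C.
r to a first cousin = 0.125 (first cousins share one grandparent pair — two paths of length 4: r = 2·(1/2)^4 = 1/8).
r to a double first cousin = 1/4 (double first cousins share both grandparent pairs — four paths of length 4: r = 4·(1/2)^4 = 1/4).
r to a full niece or nephew = 1/4 (full aunt/uncle↔niece/nephew: two paths of length 3 through the shared grandparent pair: r = 2·(1/2)^3 = 1/4).
Summing one r·B term per recipient: 1·0.125·0.465 + 2·0.25·0.134 + 2·0.25·0.39 = 0.320125.
0.320125 < 0.52: the indirect benefit is less than the cost.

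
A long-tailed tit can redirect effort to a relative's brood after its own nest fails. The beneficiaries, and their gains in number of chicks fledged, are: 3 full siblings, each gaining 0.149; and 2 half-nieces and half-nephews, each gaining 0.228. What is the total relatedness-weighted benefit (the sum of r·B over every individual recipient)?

0.2805

r to a full sibling = 0.5 (full sibs share both parents — two paths of length 2: r = 2·(1/2)^2 = 1/2).
r to a half-niece or half-nephew = 1/8 (half-aunt/uncle↔niece/nephew: one path of length 3: r = (1/2)^3 = 1/8).
Summing one r·B term per recipient: 3·0.5·0.149 + 2·0.125·0.228 = 0.2805.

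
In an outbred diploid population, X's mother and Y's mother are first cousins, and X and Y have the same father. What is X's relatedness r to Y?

Relatedness sums over independent paths through distinct common ancestors.
X and Y are related in two ways: second cousins through their mothers (r = 1/32) and half-sibs through their shared father (r = 1/4).
r = 1/32 + 1/4 = 0.28125.

0.28125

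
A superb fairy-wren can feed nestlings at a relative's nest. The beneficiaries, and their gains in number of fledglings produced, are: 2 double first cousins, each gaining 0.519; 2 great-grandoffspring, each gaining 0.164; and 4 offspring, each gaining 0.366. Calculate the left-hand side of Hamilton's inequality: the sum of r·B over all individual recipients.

1.0325

r to a double first cousin = 1/4 (double first cousins share both grandparent pairs — four paths of length 4: r = 4·(1/2)^4 = 1/4).
r to a great-grandoffspring = 1/8 (three parent–offspring links: r = (1/2)^3 = 1/8).
r to an offspring = 1/2 (one parent–offspring link: r = (1/2)^1 = 1/2).
Summing one r·B term per recipient: 2·0.25·0.519 + 2·0.125·0.164 + 4·0.5·0.366 = 1.0325.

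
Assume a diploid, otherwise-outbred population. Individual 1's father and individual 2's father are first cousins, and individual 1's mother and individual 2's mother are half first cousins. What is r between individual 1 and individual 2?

Independent pedigree routes through distinct common ancestors add.
Individual 1 and individual 2 are related in two ways: second cousins through their fathers (r = 1/32) and half second cousins through their mothers (r = 1/64).
r = 1/32 + 1/64 = 0.046875.

0.046875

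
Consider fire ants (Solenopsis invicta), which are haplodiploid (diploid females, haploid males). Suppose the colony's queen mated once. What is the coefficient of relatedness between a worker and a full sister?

Haplodiploid full sisters inherit their father's entire haploid genome identically (contributing 1/2) and on average half of their mother's contribution (1/2 · 1/2 = 1/4); r = 1/2 + 1/4 = 3/4.

0.75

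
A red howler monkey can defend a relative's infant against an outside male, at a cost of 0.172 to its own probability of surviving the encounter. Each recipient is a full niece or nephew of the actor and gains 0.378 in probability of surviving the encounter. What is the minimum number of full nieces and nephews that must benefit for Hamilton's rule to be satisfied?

2

r to a full niece or nephew = 1/4 (full aunt/uncle↔niece/nephew: two paths of length 3 through the shared grandparent pair: r = 2·(1/2)^3 = 1/4).
Hamilton's rule: n·r·B > C  ⇒  n > C/(r·B) = 0.172/(0.25·0.378) = 1.82.
The smallest integer exceeding 1.82 is 2.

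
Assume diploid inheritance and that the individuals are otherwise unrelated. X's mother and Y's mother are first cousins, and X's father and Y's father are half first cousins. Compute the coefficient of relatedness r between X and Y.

Independent pedigree routes through distinct common ancestors add.
X and Y are related in two ways: second cousins through their mothers (r = 1/32) and half second cousins through their fathers (r = 1/64).
r = 1/32 + 1/64 = 3/64 = 0.046875.

0.046875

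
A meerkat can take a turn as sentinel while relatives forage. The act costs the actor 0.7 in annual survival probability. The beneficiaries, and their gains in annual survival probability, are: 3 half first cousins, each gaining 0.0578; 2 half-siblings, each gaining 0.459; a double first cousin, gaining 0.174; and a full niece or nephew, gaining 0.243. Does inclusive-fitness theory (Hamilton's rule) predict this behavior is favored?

No

Hamilton's rule: the trait is favored when the sum of r·B over every recipient exceeds the actor's cost C.
r to a half first cousin = 0.0625 (half first cousins share one grandparent — one path of length 4: r = (1/2)^4 = 1/16).
r to a half-sibling = 1/4 (half-sibs share one parent — one path of length 2: r = (1/2)^2 = 1/4).
r to a double first cousin = 1/4 (double first cousins share both grandparent pairs — four paths of length 4: r = 4·(1/2)^4 = 1/4).
r to a full niece or nephew = 1/4 (full aunt/uncle↔niece/nephew: two paths of length 3 through the shared grandparent pair: r = 2·(1/2)^3 = 1/4).
Summing one r·B term per recipient: 3·0.0625·0.0578 + 2·0.25·0.459 + 1·0.25·0.174 + 1·0.25·0.243 = 0.3445875.
0.3445875 < 0.7: the indirect benefit is less than the cost.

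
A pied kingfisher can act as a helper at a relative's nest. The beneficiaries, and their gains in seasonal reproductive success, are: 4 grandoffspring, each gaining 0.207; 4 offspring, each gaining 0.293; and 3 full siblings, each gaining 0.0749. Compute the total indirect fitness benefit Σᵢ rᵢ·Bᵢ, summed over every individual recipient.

0.90535

r to a grandoffspring = 0.25 (two parent–offspring links: r = (1/2)^2 = 1/4).
r to an offspring = 0.5 (one parent–offspring link: r = (1/2)^1 = 1/2).
r to a full sibling = 0.5 (full sibs share both parents — two paths of length 2: r = 2·(1/2)^2 = 1/2).
Summing one r·B term per recipient: 4·0.25·0.207 + 4·0.5·0.293 + 3·0.5·0.0749 = 0.90535.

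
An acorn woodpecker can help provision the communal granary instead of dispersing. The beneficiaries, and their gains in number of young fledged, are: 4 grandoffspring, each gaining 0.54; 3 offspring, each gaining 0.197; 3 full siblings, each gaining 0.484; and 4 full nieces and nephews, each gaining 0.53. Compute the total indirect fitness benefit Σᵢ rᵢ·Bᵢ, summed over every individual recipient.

2.0915

r to a grandoffspring = 1/4 (two parent–offspring links: r = (1/2)^2 = 1/4).
r to an offspring = 1/2 (one parent–offspring link: r = (1/2)^1 = 1/2).
r to a full sibling = 0.5 (full sibs share both parents — two paths of length 2: r = 2·(1/2)^2 = 1/2).
r to a full niece or nephew = 1/4 (full aunt/uncle↔niece/nephew: two paths of length 3 through the shared grandparent pair: r = 2·(1/2)^3 = 1/4).
Summing one r·B term per recipient: 4·0.25·0.54 + 3·0.5·0.197 + 3·0.5·0.484 + 4·0.25·0.53 = 2.0915.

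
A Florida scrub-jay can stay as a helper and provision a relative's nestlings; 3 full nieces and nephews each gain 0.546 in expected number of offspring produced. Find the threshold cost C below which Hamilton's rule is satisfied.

r to a full niece or nephew = 1/4 (full aunt/uncle↔niece/nephew: two paths of length 3 through the shared grandparent pair: r = 2·(1/2)^3 = 1/4).
Hamilton's rule: n·r·B > C, so the trait is favored while C < n·r·B = 3·0.25·0.546 = 0.4095.

0.4095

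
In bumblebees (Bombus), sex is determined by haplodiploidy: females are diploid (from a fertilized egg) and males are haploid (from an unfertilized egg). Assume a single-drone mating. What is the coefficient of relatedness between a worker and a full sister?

0.75

Haplodiploid full sisters inherit their father's entire haploid genome identically (contributing 1/2) and on average half of their mother's contribution (1/2 · 1/2 = 1/4); r = 1/2 + 1/4 = 3/4.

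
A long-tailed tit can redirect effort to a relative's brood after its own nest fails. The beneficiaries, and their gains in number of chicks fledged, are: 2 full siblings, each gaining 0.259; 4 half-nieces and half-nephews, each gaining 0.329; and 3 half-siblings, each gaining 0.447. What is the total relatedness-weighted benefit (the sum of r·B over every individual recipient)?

0.75875

r to a full sibling = 0.5 (full sibs share both parents — two paths of length 2: r = 2·(1/2)^2 = 1/2).
r to a half-niece or half-nephew = 1/8 (half-aunt/uncle↔niece/nephew: one path of length 3: r = (1/2)^3 = 1/8).
r to a half-sibling = 0.25 (half-sibs share one parent — one path of length 2: r = (1/2)^2 = 1/4).
Summing one r·B term per recipient: 2·0.5·0.259 + 4·0.125·0.329 + 3·0.25·0.447 = 0.75875.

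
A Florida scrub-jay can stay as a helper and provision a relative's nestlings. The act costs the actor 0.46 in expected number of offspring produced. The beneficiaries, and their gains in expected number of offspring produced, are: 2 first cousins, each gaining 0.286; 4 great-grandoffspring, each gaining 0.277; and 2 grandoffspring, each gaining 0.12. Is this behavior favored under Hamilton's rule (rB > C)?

Hamilton's rule: the trait is favored when the sum of r·B over every recipient exceeds the actor's cost C.
r to a first cousin = 1/8 (first cousins share one grandparent pair — two paths of length 4: r = 2·(1/2)^4 = 1/8).
r to a great-grandoffspring = 0.125 (three parent–offspring links: r = (1/2)^3 = 1/8).
r to a grandoffspring = 1/4 (two parent–offspring links: r = (1/2)^2 = 1/4).
Summing one r·B term per recipient: 2·0.125·0.286 + 4·0.125·0.277 + 2·0.25·0.12 = 0.27.
0.27 < 0.46: the indirect benefit is less than the cost.

No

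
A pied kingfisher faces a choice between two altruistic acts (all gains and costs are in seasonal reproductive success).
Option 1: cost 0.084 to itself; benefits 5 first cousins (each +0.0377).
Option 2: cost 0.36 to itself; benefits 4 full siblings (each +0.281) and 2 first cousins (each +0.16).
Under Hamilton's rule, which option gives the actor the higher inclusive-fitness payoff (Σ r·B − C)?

Option 1: r to a first cousin = 0.125.
Option 1: Σ r·B − C = (5·0.125·0.0377) − 0.084 = -0.0604375.
Option 2: r to a full sibling = 0.5.
Option 2: r to a first cousin = 0.125.
Option 2: Σ r·B − C = (4·0.5·0.281 + 2·0.125·0.16) − 0.36 = 0.242.
Option 2 has the higher net inclusive-fitness payoff.

Option 2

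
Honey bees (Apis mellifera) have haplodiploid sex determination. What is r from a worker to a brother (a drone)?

Her haploid brother carries none of their father's genes and a random half of their mother's genome; that half matches the maternal half of her own genome with probability 1/2: r = 1/2 · 1/2 = 1/4.

0.25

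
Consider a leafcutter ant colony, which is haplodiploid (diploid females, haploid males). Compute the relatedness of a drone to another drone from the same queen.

Haploid brothers each carry a random half of the queen's diploid genome, so on average they share half: r = 1/2.

0.5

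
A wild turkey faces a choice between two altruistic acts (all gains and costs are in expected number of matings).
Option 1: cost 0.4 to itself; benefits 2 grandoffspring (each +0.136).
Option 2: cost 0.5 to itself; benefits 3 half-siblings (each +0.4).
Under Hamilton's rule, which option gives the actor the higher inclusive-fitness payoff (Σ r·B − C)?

Option 2

Option 1: r to a grandoffspring = 0.25.
Option 1: Σ r·B − C = (2·0.25·0.136) − 0.4 = -0.332.
Option 2: r to a half-sibling = 0.25.
Option 2: Σ r·B − C = (3·0.25·0.4) − 0.5 = -0.2.
Option 2 has the higher net inclusive-fitness payoff.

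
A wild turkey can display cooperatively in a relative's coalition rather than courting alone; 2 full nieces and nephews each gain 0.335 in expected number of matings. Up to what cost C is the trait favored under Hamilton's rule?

r to a full niece or nephew = 0.25 (full aunt/uncle↔niece/nephew: two paths of length 3 through the shared grandparent pair: r = 2·(1/2)^3 = 1/4).
Hamilton's rule: n·r·B > C, so the trait is favored while C < n·r·B = 2·0.25·0.335 = 0.1675.

0.1675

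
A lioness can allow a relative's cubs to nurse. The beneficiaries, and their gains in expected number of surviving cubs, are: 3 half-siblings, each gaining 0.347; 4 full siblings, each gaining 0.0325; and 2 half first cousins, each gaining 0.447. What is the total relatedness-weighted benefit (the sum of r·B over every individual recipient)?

0.381125

r to a half-sibling = 1/4 (half-sibs share one parent — one path of length 2: r = (1/2)^2 = 1/4).
r to a full sibling = 1/2 (full sibs share both parents — two paths of length 2: r = 2·(1/2)^2 = 1/2).
r to a half first cousin = 1/16 (half first cousins share one grandparent — one path of length 4: r = (1/2)^4 = 1/16).
Summing one r·B term per recipient: 3·0.25·0.347 + 4·0.5·0.0325 + 2·0.0625·0.447 = 0.381125.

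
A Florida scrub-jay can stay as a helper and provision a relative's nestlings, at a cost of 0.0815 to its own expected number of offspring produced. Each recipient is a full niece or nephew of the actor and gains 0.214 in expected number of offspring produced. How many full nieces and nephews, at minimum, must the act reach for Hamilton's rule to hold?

r to a full niece or nephew = 1/4 (full aunt/uncle↔niece/nephew: two paths of length 3 through the shared grandparent pair: r = 2·(1/2)^3 = 1/4).
Hamilton's rule: n·r·B > C  ⇒  n > C/(r·B) = 0.0815/(0.25·0.214) = 1.523.
The smallest integer exceeding 1.523 is 2.

2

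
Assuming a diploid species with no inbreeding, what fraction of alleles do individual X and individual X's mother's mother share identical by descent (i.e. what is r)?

0.25

Each parent–offspring link contributes a factor of 1/2, and independent paths through distinct common ancestors add.
Two parent–offspring links: r = (1/2)^2 = 1/4.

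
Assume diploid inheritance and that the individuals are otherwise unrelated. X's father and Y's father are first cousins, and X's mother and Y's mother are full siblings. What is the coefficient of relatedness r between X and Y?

Wright's path rule: contributions from independent ancestry routes add.
X and Y are related in two ways: second cousins through their fathers (r = 1/32) and first cousins through their mothers (r = 1/8).
r = 1/32 + 1/8 = 5/32 = 0.15625.

0.15625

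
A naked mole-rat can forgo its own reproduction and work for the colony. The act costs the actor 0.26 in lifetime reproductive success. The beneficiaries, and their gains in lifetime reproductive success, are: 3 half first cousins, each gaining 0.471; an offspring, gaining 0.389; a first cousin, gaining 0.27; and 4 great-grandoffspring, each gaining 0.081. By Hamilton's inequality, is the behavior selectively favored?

Yes

Hamilton's rule: the trait is favored when the sum of r·B over every recipient exceeds the actor's cost C.
r to a half first cousin = 0.0625 (half first cousins share one grandparent — one path of length 4: r = (1/2)^4 = 1/16).
r to an offspring = 0.5 (one parent–offspring link: r = (1/2)^1 = 1/2).
r to a first cousin = 1/8 (first cousins share one grandparent pair — two paths of length 4: r = 2·(1/2)^4 = 1/8).
r to a great-grandoffspring = 1/8 (three parent–offspring links: r = (1/2)^3 = 1/8).
Summing one r·B term per recipient: 3·0.0625·0.471 + 1·0.5·0.389 + 1·0.125·0.27 + 4·0.125·0.081 = 0.3570625.
0.3570625 > 0.26: the indirect benefit exceeds the cost.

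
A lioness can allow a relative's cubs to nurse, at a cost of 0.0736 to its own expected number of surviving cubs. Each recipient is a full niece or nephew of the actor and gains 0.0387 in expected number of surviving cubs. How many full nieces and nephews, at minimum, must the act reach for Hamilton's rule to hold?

8

r to a full niece or nephew = 1/4 (full aunt/uncle↔niece/nephew: two paths of length 3 through the shared grandparent pair: r = 2·(1/2)^3 = 1/4).
Hamilton's rule: n·r·B > C  ⇒  n > C/(r·B) = 0.0736/(0.25·0.0387) = 7.607.
The smallest integer exceeding 7.607 is 8.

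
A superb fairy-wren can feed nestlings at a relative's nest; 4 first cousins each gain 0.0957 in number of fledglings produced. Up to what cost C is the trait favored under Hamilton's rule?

r to a first cousin = 0.125 (first cousins share one grandparent pair — two paths of length 4: r = 2·(1/2)^4 = 1/8).
Hamilton's rule: n·r·B > C, so the trait is favored while C < n·r·B = 4·0.125·0.0957 = 0.04785.

0.04785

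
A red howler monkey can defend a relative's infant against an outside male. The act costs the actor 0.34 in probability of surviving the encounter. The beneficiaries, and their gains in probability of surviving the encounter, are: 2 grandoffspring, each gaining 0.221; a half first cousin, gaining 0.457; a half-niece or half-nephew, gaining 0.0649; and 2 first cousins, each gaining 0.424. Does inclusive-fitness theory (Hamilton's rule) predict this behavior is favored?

No

Hamilton's rule: the trait is favored when the sum of r·B over every recipient exceeds the actor's cost C.
r to a grandoffspring = 0.25 (two parent–offspring links: r = (1/2)^2 = 1/4).
r to a half first cousin = 0.0625 (half first cousins share one grandparent — one path of length 4: r = (1/2)^4 = 1/16).
r to a half-niece or half-nephew = 0.125 (half-aunt/uncle↔niece/nephew: one path of length 3: r = (1/2)^3 = 1/8).
r to a first cousin = 1/8 (first cousins share one grandparent pair — two paths of length 4: r = 2·(1/2)^4 = 1/8).
Summing one r·B term per recipient: 2·0.25·0.221 + 1·0.0625·0.457 + 1·0.125·0.0649 + 2·0.125·0.424 = 0.253175.
0.253175 < 0.34: the indirect benefit is less than the cost.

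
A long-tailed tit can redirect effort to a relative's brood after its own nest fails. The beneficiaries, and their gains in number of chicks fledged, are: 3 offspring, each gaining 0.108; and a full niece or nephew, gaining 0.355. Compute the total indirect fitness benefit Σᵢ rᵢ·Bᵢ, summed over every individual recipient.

0.25075

r to an offspring = 0.5 (one parent–offspring link: r = (1/2)^1 = 1/2).
r to a full niece or nephew = 0.25 (full aunt/uncle↔niece/nephew: two paths of length 3 through the shared grandparent pair: r = 2·(1/2)^3 = 1/4).
Summing one r·B term per recipient: 3·0.5·0.108 + 1·0.25·0.355 = 0.25075.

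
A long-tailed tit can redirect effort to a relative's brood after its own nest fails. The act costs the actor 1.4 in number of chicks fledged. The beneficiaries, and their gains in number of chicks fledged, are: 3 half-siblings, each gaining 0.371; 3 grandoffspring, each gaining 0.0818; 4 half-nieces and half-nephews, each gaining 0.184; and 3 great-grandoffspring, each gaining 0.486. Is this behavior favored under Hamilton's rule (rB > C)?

Hamilton's rule: the trait is favored when the sum of r·B over every recipient exceeds the actor's cost C.
r to a half-sibling = 0.25 (half-sibs share one parent — one path of length 2: r = (1/2)^2 = 1/4).
r to a grandoffspring = 0.25 (two parent–offspring links: r = (1/2)^2 = 1/4).
r to a half-niece or half-nephew = 0.125 (half-aunt/uncle↔niece/nephew: one path of length 3: r = (1/2)^3 = 1/8).
r to a great-grandoffspring = 1/8 (three parent–offspring links: r = (1/2)^3 = 1/8).
Summing one r·B term per recipient: 3·0.25·0.371 + 3·0.25·0.0818 + 4·0.125·0.184 + 3·0.125·0.486 = 0.61385.
0.61385 < 1.4: the indirect benefit is less than the cost.

No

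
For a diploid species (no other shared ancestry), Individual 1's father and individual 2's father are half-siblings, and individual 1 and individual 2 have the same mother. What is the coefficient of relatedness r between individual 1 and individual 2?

Relatedness sums over independent paths through distinct common ancestors.
Individual 1 and individual 2 are related in two ways: half first cousins through their fathers (r = 1/16) and half-sibs through their shared mother (r = 1/4).
r = 1/16 + 1/4 = 0.3125.

0.3125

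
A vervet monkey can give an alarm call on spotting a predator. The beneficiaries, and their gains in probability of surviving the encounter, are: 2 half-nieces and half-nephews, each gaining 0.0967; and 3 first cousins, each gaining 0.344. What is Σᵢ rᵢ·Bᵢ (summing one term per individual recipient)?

r to a half-niece or half-nephew = 0.125 (half-aunt/uncle↔niece/nephew: one path of length 3: r = (1/2)^3 = 1/8).
r to a first cousin = 1/8 (first cousins share one grandparent pair — two paths of length 4: r = 2·(1/2)^4 = 1/8).
Summing one r·B term per recipient: 2·0.125·0.0967 + 3·0.125·0.344 = 0.153175.

0.153175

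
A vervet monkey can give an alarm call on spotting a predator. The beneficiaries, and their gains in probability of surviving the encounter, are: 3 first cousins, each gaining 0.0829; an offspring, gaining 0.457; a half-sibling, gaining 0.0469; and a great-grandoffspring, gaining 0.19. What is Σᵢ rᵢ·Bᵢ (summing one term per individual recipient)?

0.2950625

r to a first cousin = 1/8 (first cousins share one grandparent pair — two paths of length 4: r = 2·(1/2)^4 = 1/8).
r to an offspring = 1/2 (one parent–offspring link: r = (1/2)^1 = 1/2).
r to a half-sibling = 1/4 (half-sibs share one parent — one path of length 2: r = (1/2)^2 = 1/4).
r to a great-grandoffspring = 0.125 (three parent–offspring links: r = (1/2)^3 = 1/8).
Summing one r·B term per recipient: 3·0.125·0.0829 + 1·0.5·0.457 + 1·0.25·0.0469 + 1·0.125·0.19 = 0.2950625.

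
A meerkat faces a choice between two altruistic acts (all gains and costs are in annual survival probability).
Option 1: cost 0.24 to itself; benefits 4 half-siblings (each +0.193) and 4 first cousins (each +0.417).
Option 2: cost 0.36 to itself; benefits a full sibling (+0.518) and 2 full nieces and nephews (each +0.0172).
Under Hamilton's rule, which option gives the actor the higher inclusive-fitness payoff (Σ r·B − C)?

Option 1: r to a half-sibling = 0.25.
Option 1: r to a first cousin = 0.125.
Option 1: Σ r·B − C = (4·0.25·0.193 + 4·0.125·0.417) − 0.24 = 0.1615.
Option 2: r to a full sibling = 0.5.
Option 2: r to a full niece or nephew = 0.25.
Option 2: Σ r·B − C = (1·0.5·0.518 + 2·0.25·0.0172) − 0.36 = -0.0924.
Option 1 has the higher net inclusive-fitness payoff.

Option 1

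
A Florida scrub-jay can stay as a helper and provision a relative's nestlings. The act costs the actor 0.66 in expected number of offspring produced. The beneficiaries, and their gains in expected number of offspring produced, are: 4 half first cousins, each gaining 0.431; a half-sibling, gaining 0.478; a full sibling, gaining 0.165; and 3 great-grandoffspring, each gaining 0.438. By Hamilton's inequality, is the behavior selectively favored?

No

Hamilton's rule: the trait is favored when the sum of r·B over every recipient exceeds the actor's cost C.
r to a half first cousin = 0.0625 (half first cousins share one grandparent — one path of length 4: r = (1/2)^4 = 1/16).
r to a half-sibling = 0.25 (half-sibs share one parent — one path of length 2: r = (1/2)^2 = 1/4).
r to a full sibling = 0.5 (full sibs share both parents — two paths of length 2: r = 2·(1/2)^2 = 1/2).
r to a great-grandoffspring = 0.125 (three parent–offspring links: r = (1/2)^3 = 1/8).
Summing one r·B term per recipient: 4·0.0625·0.431 + 1·0.25·0.478 + 1·0.5·0.165 + 3·0.125·0.438 = 0.474.
0.474 < 0.66: the indirect benefit is less than the cost.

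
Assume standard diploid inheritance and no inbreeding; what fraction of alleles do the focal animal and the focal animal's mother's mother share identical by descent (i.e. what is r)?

0.25

Each parent–offspring link contributes a factor of 1/2, and independent paths through distinct common ancestors add.
Two parent–offspring links: r = (1/2)^2 = 1/4.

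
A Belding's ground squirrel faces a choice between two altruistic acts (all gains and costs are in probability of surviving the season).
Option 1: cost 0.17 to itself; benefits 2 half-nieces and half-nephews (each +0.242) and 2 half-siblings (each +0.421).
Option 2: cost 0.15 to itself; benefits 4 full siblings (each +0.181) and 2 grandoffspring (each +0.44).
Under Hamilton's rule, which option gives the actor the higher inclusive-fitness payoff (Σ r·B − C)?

Option 1: r to a half-niece or half-nephew = 0.125.
Option 1: r to a half-sibling = 0.25.
Option 1: Σ r·B − C = (2·0.125·0.242 + 2·0.25·0.421) − 0.17 = 0.101.
Option 2: r to a full sibling = 0.5.
Option 2: r to a grandoffspring = 0.25.
Option 2: Σ r·B − C = (4·0.5·0.181 + 2·0.25·0.44) − 0.15 = 0.432.
Option 2 has the higher net inclusive-fitness payoff.

Option 2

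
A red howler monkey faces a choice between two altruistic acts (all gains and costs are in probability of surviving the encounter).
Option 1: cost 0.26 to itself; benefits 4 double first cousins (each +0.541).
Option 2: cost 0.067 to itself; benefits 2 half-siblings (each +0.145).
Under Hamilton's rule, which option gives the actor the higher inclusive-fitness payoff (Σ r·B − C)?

Option 1

Option 1: r to a double first cousin = 0.25.
Option 1: Σ r·B − C = (4·0.25·0.541) − 0.26 = 0.281.
Option 2: r to a half-sibling = 0.25.
Option 2: Σ r·B − C = (2·0.25·0.145) − 0.067 = 0.0055.
Option 1 has the higher net inclusive-fitness payoff.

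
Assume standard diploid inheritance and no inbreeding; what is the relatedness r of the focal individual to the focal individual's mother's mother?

Each parent–offspring link contributes a factor of 1/2, and independent paths through distinct common ancestors add.
Two parent–offspring links: r = (1/2)^2 = 1/4.

0.25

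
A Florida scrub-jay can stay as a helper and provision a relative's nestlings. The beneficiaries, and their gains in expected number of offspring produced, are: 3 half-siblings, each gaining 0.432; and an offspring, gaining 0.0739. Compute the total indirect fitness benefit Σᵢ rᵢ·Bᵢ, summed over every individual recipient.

0.36095

r to a half-sibling = 0.25 (half-sibs share one parent — one path of length 2: r = (1/2)^2 = 1/4).
r to an offspring = 0.5 (one parent–offspring link: r = (1/2)^1 = 1/2).
Summing one r·B term per recipient: 3·0.25·0.432 + 1·0.5·0.0739 = 0.36095.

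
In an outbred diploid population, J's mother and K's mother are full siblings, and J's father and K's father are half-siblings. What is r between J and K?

Independent pedigree routes through distinct common ancestors add.
J and K are related in two ways: first cousins through their mothers (r = 1/8) and half first cousins through their fathers (r = 1/16).
r = 1/8 + 1/16 = 3/16 = 0.1875.

0.1875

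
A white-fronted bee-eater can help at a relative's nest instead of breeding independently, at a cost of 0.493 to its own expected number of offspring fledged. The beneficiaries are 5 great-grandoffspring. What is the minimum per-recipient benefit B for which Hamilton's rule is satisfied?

r to a great-grandoffspring = 0.125 (three parent–offspring links: r = (1/2)^3 = 1/8).
Hamilton's rule with n recipients of equal r: n·r·B > C, so B > C/(n·r) = 0.493/(5·0.125) = 0.7888.

0.7888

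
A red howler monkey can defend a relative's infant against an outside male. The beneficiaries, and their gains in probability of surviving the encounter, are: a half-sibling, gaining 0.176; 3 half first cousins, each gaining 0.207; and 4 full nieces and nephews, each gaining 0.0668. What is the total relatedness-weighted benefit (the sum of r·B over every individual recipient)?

r to a half-sibling = 0.25 (half-sibs share one parent — one path of length 2: r = (1/2)^2 = 1/4).
r to a half first cousin = 0.0625 (half first cousins share one grandparent — one path of length 4: r = (1/2)^4 = 1/16).
r to a full niece or nephew = 0.25 (full aunt/uncle↔niece/nephew: two paths of length 3 through the shared grandparent pair: r = 2·(1/2)^3 = 1/4).
Summing one r·B term per recipient: 1·0.25·0.176 + 3·0.0625·0.207 + 4·0.25·0.0668 = 0.1496125.

0.1496125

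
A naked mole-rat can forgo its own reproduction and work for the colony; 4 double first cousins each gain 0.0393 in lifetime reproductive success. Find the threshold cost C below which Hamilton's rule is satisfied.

r to a double first cousin = 0.25 (double first cousins share both grandparent pairs — four paths of length 4: r = 4·(1/2)^4 = 1/4).
Hamilton's rule: n·r·B > C, so the trait is favored while C < n·r·B = 4·0.25·0.0393 = 0.0393.

0.0393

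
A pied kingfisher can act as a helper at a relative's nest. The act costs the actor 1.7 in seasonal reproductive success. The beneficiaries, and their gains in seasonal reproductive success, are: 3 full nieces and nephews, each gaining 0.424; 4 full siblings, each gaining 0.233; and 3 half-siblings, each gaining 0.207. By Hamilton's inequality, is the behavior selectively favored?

Hamilton's rule: the trait is favored when the sum of r·B over every recipient exceeds the actor's cost C.
r to a full niece or nephew = 0.25 (full aunt/uncle↔niece/nephew: two paths of length 3 through the shared grandparent pair: r = 2·(1/2)^3 = 1/4).
r to a full sibling = 0.5 (full sibs share both parents — two paths of length 2: r = 2·(1/2)^2 = 1/2).
r to a half-sibling = 1/4 (half-sibs share one parent — one path of length 2: r = (1/2)^2 = 1/4).
Summing one r·B term per recipient: 3·0.25·0.424 + 4·0.5·0.233 + 3·0.25·0.207 = 0.93925.
0.93925 < 1.7: the indirect benefit is less than the cost.

No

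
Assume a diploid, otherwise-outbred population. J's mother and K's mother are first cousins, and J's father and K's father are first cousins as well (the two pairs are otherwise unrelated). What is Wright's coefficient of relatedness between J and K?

0.0625

With two independent routes of shared ancestry, r is the sum of the two contributions.
J and K are related in two ways: second cousins through their mothers (r = 1/32) and second cousins through their fathers (r = 1/32).
r = 1/32 + 1/32 = 0.0625.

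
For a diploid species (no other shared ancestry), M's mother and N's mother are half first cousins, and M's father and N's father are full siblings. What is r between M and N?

Wright's path rule: contributions from independent ancestry routes add.
M and N are related in two ways: half second cousins through their mothers (r = 1/64) and first cousins through their fathers (r = 1/8).
r = 1/64 + 1/8 = 0.140625.

0.140625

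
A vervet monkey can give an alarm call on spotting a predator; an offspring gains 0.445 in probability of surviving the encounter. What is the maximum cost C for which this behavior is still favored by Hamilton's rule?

r to an offspring = 1/2 (one parent–offspring link: r = (1/2)^1 = 1/2).
Hamilton's rule: n·r·B > C, so the trait is favored while C < n·r·B = 1·0.5·0.445 = 0.2225.

0.2225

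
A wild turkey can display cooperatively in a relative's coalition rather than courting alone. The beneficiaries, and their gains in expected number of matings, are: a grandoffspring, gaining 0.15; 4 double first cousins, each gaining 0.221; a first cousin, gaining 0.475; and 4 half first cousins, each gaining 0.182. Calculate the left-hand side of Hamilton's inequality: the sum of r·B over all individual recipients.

r to a grandoffspring = 1/4 (two parent–offspring links: r = (1/2)^2 = 1/4).
r to a double first cousin = 0.25 (double first cousins share both grandparent pairs — four paths of length 4: r = 4·(1/2)^4 = 1/4).
r to a first cousin = 1/8 (first cousins share one grandparent pair — two paths of length 4: r = 2·(1/2)^4 = 1/8).
r to a half first cousin = 1/16 (half first cousins share one grandparent — one path of length 4: r = (1/2)^4 = 1/16).
Summing one r·B term per recipient: 1·0.25·0.15 + 4·0.25·0.221 + 1·0.125·0.475 + 4·0.0625·0.182 = 0.363375.

0.363375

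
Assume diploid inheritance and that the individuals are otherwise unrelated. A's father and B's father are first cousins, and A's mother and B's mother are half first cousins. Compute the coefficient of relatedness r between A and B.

Relatedness sums over independent paths through distinct common ancestors.
A and B are related in two ways: second cousins through their fathers (r = 1/32) and half second cousins through their mothers (r = 1/64).
r = 1/32 + 1/64 = 3/64 = 0.046875.

0.046875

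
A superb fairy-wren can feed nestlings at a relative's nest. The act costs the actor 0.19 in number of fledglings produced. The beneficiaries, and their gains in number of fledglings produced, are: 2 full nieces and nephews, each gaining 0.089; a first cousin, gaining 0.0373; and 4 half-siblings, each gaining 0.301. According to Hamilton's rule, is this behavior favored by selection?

Yes

Hamilton's rule: the trait is favored when the sum of r·B over every recipient exceeds the actor's cost C.
r to a full niece or nephew = 1/4 (full aunt/uncle↔niece/nephew: two paths of length 3 through the shared grandparent pair: r = 2·(1/2)^3 = 1/4).
r to a first cousin = 1/8 (first cousins share one grandparent pair — two paths of length 4: r = 2·(1/2)^4 = 1/8).
r to a half-sibling = 1/4 (half-sibs share one parent — one path of length 2: r = (1/2)^2 = 1/4).
Summing one r·B term per recipient: 2·0.25·0.089 + 1·0.125·0.0373 + 4·0.25·0.301 = 0.3501625.
0.3501625 > 0.19: the indirect benefit exceeds the cost.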